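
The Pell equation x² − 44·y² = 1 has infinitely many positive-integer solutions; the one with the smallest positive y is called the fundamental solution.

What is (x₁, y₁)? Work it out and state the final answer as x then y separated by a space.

[6; 1,1,1,2,1,1,1,12] for √44; ℓ=8 ⇒ convergent index 7
step 0: (6, 1)  from 6·(1,0) + (0,1)
step 1: (7, 1)  from 1·(6,1) + (1,0)
step 2: (13, 2)  from 1·(7,1) + (6,1)
step 3: (20, 3)  from 1·(13,2) + (7,1)
step 4: (53, 8)  from 2·(20,3) + (13,2)
step 5: (73, 11)  from 1·(53,8) + (20,3)
step 6: (126, 19)  from 1·(73,11) + (53,8)
step 7: (199, 30)  from 1·(126,19) + (73,11)
(x₁, y₁) = (199, 30);  199² − 44·30² = 1 ✓

199 30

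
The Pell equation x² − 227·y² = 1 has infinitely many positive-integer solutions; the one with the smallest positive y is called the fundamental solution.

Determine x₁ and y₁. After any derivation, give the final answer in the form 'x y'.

√227 = [15; 15,30, …], period ℓ=2 (even) → k=1
step 0: (15, 1)  from 15·(1,0) + (0,1)
step 1: (226, 15)  from 15·(15,1) + (1,0)
→ (226, 15).  Check: 226²=51076, 227·15²=51075, difference 1.

226 15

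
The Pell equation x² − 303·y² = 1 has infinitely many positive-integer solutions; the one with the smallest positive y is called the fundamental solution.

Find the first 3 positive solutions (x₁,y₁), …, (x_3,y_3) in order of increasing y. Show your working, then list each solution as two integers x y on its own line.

d=303: √d = [17; 2,2,5,2,2,34] (ℓ=6, even), read p_5/q_5
step 0: (17, 1)  from 17·(1,0) + (0,1)
…
step 2: (87, 5)  from 2·(35,2) + (17,1)
…
step 4: (1027, 59)  from 2·(470,27) + (87,5)
step 5: (2524, 145)  from 2·(1027,59) + (470,27)
fundamental: x₁=2524, y₁=145  (since 6370576 − 303·21025 = 1)
(2524+145√303)^2 = 12741151 + 731960√303
(2524+145√303)^3 = 64317327724 + 3694933935√303

2524 145
12741151 731960
64317327724 3694933935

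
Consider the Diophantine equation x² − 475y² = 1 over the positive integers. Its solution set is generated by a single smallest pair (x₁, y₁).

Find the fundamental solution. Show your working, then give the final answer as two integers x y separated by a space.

√475 → a₀=21, period (1,3,1,6,2,6,1,3,1,42); ℓ=10 even so k=9
k=0  a_k=21  p_k/q_k = 21/1
…
k=2  a_k=3  p_k/q_k = 87/4
k=3  a_k=1  p_k/q_k = 109/5
k=4  a_k=6  p_k/q_k = 741/34
k=5  a_k=2  p_k/q_k = 1591/73
k=6  a_k=6  p_k/q_k = 10287/472
k=7  a_k=1  p_k/q_k = 11878/545
k=8  a_k=3  p_k/q_k = 45921/2107
k=9  a_k=1  p_k/q_k = 57799/2652
fundamental: x₁=57799, y₁=2652  (since 3340724401 − 475·7033104 = 1)

57799 2652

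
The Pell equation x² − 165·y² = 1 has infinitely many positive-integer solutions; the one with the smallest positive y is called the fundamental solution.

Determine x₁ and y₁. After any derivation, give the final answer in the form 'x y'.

1079 84

d=165: √d = [12; 1,5,2,5,1,24] (ℓ=6, even), read p_5/q_5
i=0: a=12 ⇒ p=12, q=1
i=1: a=1 ⇒ p=13, q=1
i=2: a=5 ⇒ p=77, q=6
i=3: a=2 ⇒ p=167, q=13
i=4: a=5 ⇒ p=912, q=71
i=5: a=1 ⇒ p=1079, q=84
fundamental: x₁=1079, y₁=84  (since 1164241 − 165·7056 = 1)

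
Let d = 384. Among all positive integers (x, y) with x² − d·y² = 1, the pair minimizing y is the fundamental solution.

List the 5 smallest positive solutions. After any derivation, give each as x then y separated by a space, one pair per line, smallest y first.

√384 = [19; 1,1,2,9,2,1,1,38, …], period ℓ=8 (even) → k=7
step 0: (19, 1)  from 19·(1,0) + (0,1)
step 1: (20, 1)  from 1·(19,1) + (1,0)
…
step 5: (1940, 99)  from 2·(921,47) + (98,5)
step 6: (2861, 146)  from 1·(1940,99) + (921,47)
step 7: (4801, 245)  from 1·(2861,146) + (1940,99)
(x₁, y₁) = (4801, 245);  4801² − 384·245² = 1 ✓
k=2:  x_2 = 4801·4801+384·245·245 = 46099201,  y_2 = 4801·245+245·4801 = 2352490
k=3:  x_3 = 4801·46099201+384·245·2352490 = 442644523201,  y_3 = 4801·2352490+245·46099201 = 22588608735
k=4:  x_4 = 4801·442644523201+384·245·22588608735 = 4250272665676801,  y_4 = 4801·22588608735+245·442644523201 = 216895818720980
k=5:  x_5 = 4801·4250272665676801+384·245·216895818720980 = 40811117693184120001,  y_5 = 4801·216895818720980+245·4250272665676801 = 2082633628770241225

4801 245
46099201 2352490
442644523201 22588608735
4250272665676801 216895818720980
40811117693184120001 2082633628770241225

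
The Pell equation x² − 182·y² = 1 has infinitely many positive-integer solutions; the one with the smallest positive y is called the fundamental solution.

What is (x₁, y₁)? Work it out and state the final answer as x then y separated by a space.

27 2

[13; 2,26] for √182; ℓ=2 ⇒ convergent index 1
step 0: (13, 1)  from 13·(1,0) + (0,1)
step 1: (27, 2)  from 2·(13,1) + (1,0)
fundamental: x₁=27, y₁=2  (since 729 − 182·4 = 1)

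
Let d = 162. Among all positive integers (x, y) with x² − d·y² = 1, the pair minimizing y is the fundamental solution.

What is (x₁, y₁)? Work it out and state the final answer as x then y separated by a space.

√162 → a₀=12, period (1,2,1,2,12,2,1,2,1,24); ℓ=10 even so k=9
i=0: a=12 ⇒ p=12, q=1
…
i=2: a=2 ⇒ p=38, q=3
…
i=4: a=2 ⇒ p=140, q=11
…
i=6: a=2 ⇒ p=3602, q=283
…
i=8: a=2 ⇒ p=14268, q=1121
i=9: a=1 ⇒ p=19601, q=1540
(x₁, y₁) = (19601, 1540);  19601² − 162·1540² = 1 ✓

19601 1540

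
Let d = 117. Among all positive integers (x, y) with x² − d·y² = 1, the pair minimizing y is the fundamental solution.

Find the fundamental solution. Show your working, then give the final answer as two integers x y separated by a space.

√117 → a₀=10, period (1,4,2,4,1,20); ℓ=6 even so k=5
a_0=10:  p_0=10·1+0=10,  q_0=10·0+1=1
a_1=1:  p_1=1·10+1=11,  q_1=1·1+0=1
…
a_3=2:  p_3=2·54+11=119,  q_3=2·5+1=11
a_4=4:  p_4=4·119+54=530,  q_4=4·11+5=49
a_5=1:  p_5=1·530+119=649,  q_5=1·49+11=60
fundamental: x₁=649, y₁=60  (since 421201 − 117·3600 = 1)

649 60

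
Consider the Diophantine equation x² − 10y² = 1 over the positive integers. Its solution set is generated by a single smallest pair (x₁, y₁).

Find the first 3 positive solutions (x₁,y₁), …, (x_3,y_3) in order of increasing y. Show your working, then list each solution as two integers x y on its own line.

d=10: √d = [3; 6] (ℓ=1, odd), read p_1/q_1
k=0  a_k=3  p_k/q_k = 3/1
k=1  a_k=6  p_k/q_k = 19/6
→ (19, 6).  Check: 19²=361, 10·6²=360, difference 1.
(x_2, y_2) = (19·19 + 10·6·6, 19·6 + 6·19) = (721, 228)
(x_3, y_3) = (19·721 + 10·6·228, 19·228 + 6·721) = (27379, 8658)

19 6
721 228
27379 8658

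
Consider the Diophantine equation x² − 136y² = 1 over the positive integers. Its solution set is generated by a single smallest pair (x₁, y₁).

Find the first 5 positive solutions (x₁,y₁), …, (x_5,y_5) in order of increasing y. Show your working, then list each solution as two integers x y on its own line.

35 3
2449 210
171395 14697
11995201 1028580
839492675 71985903

√136 → a₀=11, period (1,1,1,22); ℓ=4 even so k=3
a_0=11:  p_0=11·1+0=11,  q_0=11·0+1=1
…
a_2=1:  p_2=1·12+11=23,  q_2=1·1+1=2
a_3=1:  p_3=1·23+12=35,  q_3=1·2+1=3
(x₁, y₁) = (35, 3);  35² − 136·3² = 1 ✓
(35+3√136)^2 = 2449 + 210√136
(35+3√136)^3 = 171395 + 14697√136
(35+3√136)^4 = 11995201 + 1028580√136
(35+3√136)^5 = 839492675 + 71985903√136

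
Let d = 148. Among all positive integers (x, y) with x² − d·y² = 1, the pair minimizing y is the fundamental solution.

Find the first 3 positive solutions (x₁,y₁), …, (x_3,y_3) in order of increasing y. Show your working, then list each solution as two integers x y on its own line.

√148 → a₀=12, period (6,24); ℓ=2 even so k=1
k=0  a_k=12  p_k/q_k = 12/1
k=1  a_k=6  p_k/q_k = 73/6
→ (73, 6).  Check: 73²=5329, 148·6²=5328, difference 1.
k=2:  x_2 = 73·73+148·6·6 = 10657,  y_2 = 73·6+6·73 = 876
k=3:  x_3 = 73·10657+148·6·876 = 1555849,  y_3 = 73·876+6·10657 = 127890

73 6
10657 876
1555849 127890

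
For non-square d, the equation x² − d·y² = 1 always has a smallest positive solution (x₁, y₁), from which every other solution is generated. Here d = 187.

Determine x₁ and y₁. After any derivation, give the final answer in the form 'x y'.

1682 123

√187 → a₀=13, period (1,2,13,2,1,26); ℓ=6 even so k=5
i=0: a=13 ⇒ p=13, q=1
…
i=4: a=2 ⇒ p=1135, q=83
i=5: a=1 ⇒ p=1682, q=123
→ (1682, 123).  Check: 1682²=2829124, 187·123²=2829123, difference 1.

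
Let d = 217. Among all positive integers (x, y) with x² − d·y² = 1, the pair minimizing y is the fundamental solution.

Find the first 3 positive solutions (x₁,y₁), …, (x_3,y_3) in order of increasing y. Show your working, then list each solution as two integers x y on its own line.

√217 → a₀=14, period (1,2,1,2,1,…,2,1,28); ℓ=16 even so k=15
k=0  a_k=14  p_k/q_k = 14/1
…
k=3  a_k=1  p_k/q_k = 59/4
k=4  a_k=2  p_k/q_k = 162/11
k=5  a_k=1  p_k/q_k = 221/15
k=6  a_k=1  p_k/q_k = 383/26
k=7  a_k=9  p_k/q_k = 3668/249
k=8  a_k=4  p_k/q_k = 15055/1022
k=9  a_k=9  p_k/q_k = 139163/9447
k=10  a_k=1  p_k/q_k = 154218/10469
k=11  a_k=1  p_k/q_k = 293381/19916
k=12  a_k=2  p_k/q_k = 740980/50301
…
k=14  a_k=2  p_k/q_k = 2809702/190735
k=15  a_k=1  p_k/q_k = 3844063/260952
fundamental: x₁=3844063, y₁=260952  (since 14776820347969 − 217·68095946304 = 1)
(x_2, y_2) = (3844063·3844063 + 217·260952·260952, 3844063·260952 + 260952·3844063) = (29553640695937, 2006231855952)
(x_3, y_3) = (3844063·29553640695937 + 217·260952·2006231855952, 3844063·2006231855952 + 260952·29553640695937) = (227212113429087499999, 15424163293772565000)

3844063 260952
29553640695937 2006231855952
227212113429087499999 15424163293772565000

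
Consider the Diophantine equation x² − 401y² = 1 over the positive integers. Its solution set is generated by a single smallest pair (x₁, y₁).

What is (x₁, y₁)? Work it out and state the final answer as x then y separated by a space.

801 40

d=401: √d = [20; 40] (ℓ=1, odd), read p_1/q_1
step 0: (20, 1)  from 20·(1,0) + (0,1)
step 1: (801, 40)  from 40·(20,1) + (1,0)
fundamental: x₁=801, y₁=40  (since 641601 − 401·1600 = 1)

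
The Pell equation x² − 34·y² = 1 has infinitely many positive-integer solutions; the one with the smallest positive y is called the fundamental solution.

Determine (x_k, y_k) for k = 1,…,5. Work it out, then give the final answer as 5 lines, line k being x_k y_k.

√34 → a₀=5, period (1,4,1,10); ℓ=4 even so k=3
a_0=5:  p_0=5·1+0=5,  q_0=5·0+1=1
…
a_2=4:  p_2=4·6+5=29,  q_2=4·1+1=5
a_3=1:  p_3=1·29+6=35,  q_3=1·5+1=6
(x₁, y₁) = (35, 6);  35² − 34·6² = 1 ✓
(35+6√34)^2 = 2449 + 420√34
(35+6√34)^3 = 171395 + 29394√34
(35+6√34)^4 = 11995201 + 2057160√34
(35+6√34)^5 = 839492675 + 143971806√34

35 6
2449 420
171395 29394
11995201 2057160
839492675 143971806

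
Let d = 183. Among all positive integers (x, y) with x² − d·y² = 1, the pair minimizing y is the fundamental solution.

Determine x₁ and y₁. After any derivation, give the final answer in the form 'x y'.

√183 → a₀=13, period (1,1,8,1,1,26); ℓ=6 even so k=5
i=0: a=13 ⇒ p=13, q=1
…
i=4: a=1 ⇒ p=257, q=19
i=5: a=1 ⇒ p=487, q=36
(x₁, y₁) = (487, 36);  487² − 183·36² = 1 ✓

487 36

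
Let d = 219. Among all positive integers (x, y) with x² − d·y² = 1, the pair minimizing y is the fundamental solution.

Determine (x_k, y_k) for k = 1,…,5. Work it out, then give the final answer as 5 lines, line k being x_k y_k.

d=219: √d = [14; 1,3,1,28] (ℓ=4, even), read p_3/q_3
k=0  a_k=14  p_k/q_k = 14/1
k=1  a_k=1  p_k/q_k = 15/1
k=2  a_k=3  p_k/q_k = 59/4
k=3  a_k=1  p_k/q_k = 74/5
fundamental: x₁=74, y₁=5  (since 5476 − 219·25 = 1)
(74+5√219)^2 = 10951 + 740√219
(74+5√219)^3 = 1620674 + 109515√219
(74+5√219)^4 = 239848801 + 16207480√219
(74+5√219)^5 = 35496001874 + 2398597525√219

74 5
10951 740
1620674 109515
239848801 16207480
35496001874 2398597525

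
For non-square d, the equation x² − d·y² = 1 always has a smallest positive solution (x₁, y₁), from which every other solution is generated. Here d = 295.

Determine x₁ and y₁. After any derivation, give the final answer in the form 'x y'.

2024999 117900

d=295: √d = [17; 5,1,2,3,2,6,2,3,2,1,5,34] (ℓ=12, even), read p_11/q_11
step 0: (17, 1)  from 17·(1,0) + (0,1)
step 1: (86, 5)  from 5·(17,1) + (1,0)
step 2: (103, 6)  from 1·(86,5) + (17,1)
…
step 6: (14479, 843)  from 6·(2250,131) + (979,57)
…
step 8: (108103, 6294)  from 3·(31208,1817) + (14479,843)
…
step 10: (355517, 20699)  from 1·(247414,14405) + (108103,6294)
step 11: (2024999, 117900)  from 5·(355517,20699) + (247414,14405)
→ (2024999, 117900).  Check: 2024999²=4100620950001, 295·117900²=4100620950000, difference 1.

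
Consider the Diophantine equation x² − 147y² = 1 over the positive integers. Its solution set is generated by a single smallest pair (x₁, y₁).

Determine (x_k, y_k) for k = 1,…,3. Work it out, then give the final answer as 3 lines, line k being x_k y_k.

97 8
18817 1552
3650401 301080

√147 → a₀=12, period (8,24); ℓ=2 even so k=1
k=0  a_k=12  p_k/q_k = 12/1
k=1  a_k=8  p_k/q_k = 97/8
→ (97, 8).  Check: 97²=9409, 147·8²=9408, difference 1.
n=2: (97,8)∘(97,8) = (97·97+147·8·8, 97·8+8·97) = (18817,1552)
n=3: (18817,1552)∘(97,8) = (97·18817+147·8·1552, 97·1552+8·18817) = (3650401,301080)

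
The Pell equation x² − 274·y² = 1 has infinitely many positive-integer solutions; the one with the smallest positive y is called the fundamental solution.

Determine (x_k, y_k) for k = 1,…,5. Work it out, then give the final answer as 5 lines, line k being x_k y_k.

3959299 239190
31352097142801 1894049455620
248264653730785753699 14998216231173381570
1965907990503261255572251201 118764845051735182903983240
15567235081782895307198186429982499 940451064496965117656884702915950

√274 = [16; 1,1,4,4,1,1,32, …], period ℓ=7 (odd) → k=13
k=0  a_k=16  p_k/q_k = 16/1
k=1  a_k=1  p_k/q_k = 17/1
k=2  a_k=1  p_k/q_k = 33/2
k=3  a_k=4  p_k/q_k = 149/9
k=4  a_k=4  p_k/q_k = 629/38
k=5  a_k=1  p_k/q_k = 778/47
k=6  a_k=1  p_k/q_k = 1407/85
k=7  a_k=32  p_k/q_k = 45802/2767
k=8  a_k=1  p_k/q_k = 47209/2852
k=9  a_k=1  p_k/q_k = 93011/5619
…
k=11  a_k=4  p_k/q_k = 1770023/106931
k=12  a_k=1  p_k/q_k = 2189276/132259
k=13  a_k=1  p_k/q_k = 3959299/239190
fundamental: x₁=3959299, y₁=239190  (since 15676048571401 − 274·57211856100 = 1)
n=2: (3959299,239190)∘(3959299,239190) = (3959299·3959299+274·239190·239190, 3959299·239190+239190·3959299) = (31352097142801,1894049455620)
n=3: (31352097142801,1894049455620)∘(3959299,239190) = (3959299·31352097142801+274·239190·1894049455620, 3959299·1894049455620+239190·31352097142801) = (248264653730785753699,14998216231173381570)
n=4: (248264653730785753699,14998216231173381570)∘(3959299,239190) = (3959299·248264653730785753699+274·239190·14998216231173381570, 3959299·14998216231173381570+239190·248264653730785753699) = (1965907990503261255572251201,118764845051735182903983240)
n=5: (1965907990503261255572251201,118764845051735182903983240)∘(3959299,239190) = (3959299·1965907990503261255572251201+274·239190·118764845051735182903983240, 3959299·118764845051735182903983240+239190·1965907990503261255572251201) = (15567235081782895307198186429982499,940451064496965117656884702915950)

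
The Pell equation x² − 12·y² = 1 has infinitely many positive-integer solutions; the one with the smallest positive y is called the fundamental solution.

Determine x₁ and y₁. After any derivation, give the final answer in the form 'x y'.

7 2

√12 → a₀=3, period (2,6); ℓ=2 even so k=1
i=0: a=3 ⇒ p=3, q=1
i=1: a=2 ⇒ p=7, q=2
(x₁, y₁) = (7, 2);  7² − 12·2² = 1 ✓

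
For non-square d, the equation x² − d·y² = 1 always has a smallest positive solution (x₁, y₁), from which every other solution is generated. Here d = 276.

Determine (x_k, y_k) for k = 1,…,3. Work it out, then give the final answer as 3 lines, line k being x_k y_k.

7775 468
120901249 7277400
1880014414175 113163569532

√276 = [16; 1,1,1,1,2,2,2,1,1,1,1,32, …], period ℓ=12 (even) → k=11
step 0: (16, 1)  from 16·(1,0) + (0,1)
…
step 4: (83, 5)  from 1·(50,3) + (33,2)
step 5: (216, 13)  from 2·(83,5) + (50,3)
step 6: (515, 31)  from 2·(216,13) + (83,5)
…
step 8: (1761, 106)  from 1·(1246,75) + (515,31)
…
step 10: (4768, 287)  from 1·(3007,181) + (1761,106)
step 11: (7775, 468)  from 1·(4768,287) + (3007,181)
→ (7775, 468).  Check: 7775²=60450625, 276·468²=60450624, difference 1.
(7775+468√276)^2 = 120901249 + 7277400√276
(7775+468√276)^3 = 1880014414175 + 113163569532√276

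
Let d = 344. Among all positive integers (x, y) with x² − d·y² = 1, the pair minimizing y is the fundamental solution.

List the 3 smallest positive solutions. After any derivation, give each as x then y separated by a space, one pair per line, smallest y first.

10405 561
216528049 11674410
4505948689285 242944471539

[18; 1,1,4,1,3,1,4,1,1,36] for √344; ℓ=10 ⇒ convergent index 9
k=0  a_k=18  p_k/q_k = 18/1
k=1  a_k=1  p_k/q_k = 19/1
…
k=3  a_k=4  p_k/q_k = 167/9
k=4  a_k=1  p_k/q_k = 204/11
k=5  a_k=3  p_k/q_k = 779/42
k=6  a_k=1  p_k/q_k = 983/53
k=7  a_k=4  p_k/q_k = 4711/254
k=8  a_k=1  p_k/q_k = 5694/307
k=9  a_k=1  p_k/q_k = 10405/561
(x₁, y₁) = (10405, 561);  10405² − 344·561² = 1 ✓
n=2: (10405,561)∘(10405,561) = (10405·10405+344·561·561, 10405·561+561·10405) = (216528049,11674410)
n=3: (216528049,11674410)∘(10405,561) = (10405·216528049+344·561·11674410, 10405·11674410+561·216528049) = (4505948689285,242944471539)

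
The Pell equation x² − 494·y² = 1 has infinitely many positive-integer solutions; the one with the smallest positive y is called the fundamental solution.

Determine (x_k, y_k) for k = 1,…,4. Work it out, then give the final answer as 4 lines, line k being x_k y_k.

73035 3286
10668222449 479986020
1558307253052395 70111557938114
227621940442695115201 10241195267540325960

d=494: √d = [22; 4,2,2,1,2,1,2,2,4,44] (ℓ=10, even), read p_9/q_9
step 0: (22, 1)  from 22·(1,0) + (0,1)
step 1: (89, 4)  from 4·(22,1) + (1,0)
step 2: (200, 9)  from 2·(89,4) + (22,1)
step 3: (489, 22)  from 2·(200,9) + (89,4)
step 4: (689, 31)  from 1·(489,22) + (200,9)
step 5: (1867, 84)  from 2·(689,31) + (489,22)
step 6: (2556, 115)  from 1·(1867,84) + (689,31)
step 7: (6979, 314)  from 2·(2556,115) + (1867,84)
step 8: (16514, 743)  from 2·(6979,314) + (2556,115)
step 9: (73035, 3286)  from 4·(16514,743) + (6979,314)
fundamental: x₁=73035, y₁=3286  (since 5334111225 − 494·10797796 = 1)
n=2: (73035,3286)∘(73035,3286) = (73035·73035+494·3286·3286, 73035·3286+3286·73035) = (10668222449,479986020)
n=3: (10668222449,479986020)∘(73035,3286) = (73035·10668222449+494·3286·479986020, 73035·479986020+3286·10668222449) = (1558307253052395,70111557938114)
n=4: (1558307253052395,70111557938114)∘(73035,3286) = (73035·1558307253052395+494·3286·70111557938114, 73035·70111557938114+3286·1558307253052395) = (227621940442695115201,10241195267540325960)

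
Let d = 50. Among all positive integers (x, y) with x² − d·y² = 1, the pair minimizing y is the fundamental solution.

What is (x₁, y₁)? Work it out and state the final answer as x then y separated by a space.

√50 = [7; 14, …], period ℓ=1 (odd) → k=1
a_0=7:  p_0=7·1+0=7,  q_0=7·0+1=1
a_1=14:  p_1=14·7+1=99,  q_1=14·1+0=14
(x₁, y₁) = (99, 14);  99² − 50·14² = 1 ✓

99 14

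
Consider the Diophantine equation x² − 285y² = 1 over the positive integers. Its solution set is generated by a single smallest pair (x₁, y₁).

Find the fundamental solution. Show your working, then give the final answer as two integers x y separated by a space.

2431 144

d=285: √d = [16; 1,7,2,7,1,32] (ℓ=6, even), read p_5/q_5
a_0=16:  p_0=16·1+0=16,  q_0=16·0+1=1
a_1=1:  p_1=1·16+1=17,  q_1=1·1+0=1
a_2=7:  p_2=7·17+16=135,  q_2=7·1+1=8
a_3=2:  p_3=2·135+17=287,  q_3=2·8+1=17
a_4=7:  p_4=7·287+135=2144,  q_4=7·17+8=127
a_5=1:  p_5=1·2144+287=2431,  q_5=1·127+17=144
→ (2431, 144).  Check: 2431²=5909761, 285·144²=5909760, difference 1.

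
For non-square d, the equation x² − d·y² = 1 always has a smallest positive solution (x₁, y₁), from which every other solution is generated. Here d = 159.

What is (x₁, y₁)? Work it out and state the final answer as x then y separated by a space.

[12; 1,1,1,1,3,1,1,1,1,24] for √159; ℓ=10 ⇒ convergent index 9
a_0=12:  p_0=12·1+0=12,  q_0=12·0+1=1
…
a_2=1:  p_2=1·13+12=25,  q_2=1·1+1=2
a_3=1:  p_3=1·25+13=38,  q_3=1·2+1=3
…
a_8=1:  p_8=1·517+290=807,  q_8=1·41+23=64
a_9=1:  p_9=1·807+517=1324,  q_9=1·64+41=105
fundamental: x₁=1324, y₁=105  (since 1752976 − 159·11025 = 1)

1324 105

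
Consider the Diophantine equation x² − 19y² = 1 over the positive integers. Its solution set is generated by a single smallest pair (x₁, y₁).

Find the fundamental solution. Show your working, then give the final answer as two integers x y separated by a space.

√19 → a₀=4, period (2,1,3,1,2,8); ℓ=6 even so k=5
i=0: a=4 ⇒ p=4, q=1
i=1: a=2 ⇒ p=9, q=2
i=2: a=1 ⇒ p=13, q=3
…
i=4: a=1 ⇒ p=61, q=14
i=5: a=2 ⇒ p=170, q=39
(x₁, y₁) = (170, 39);  170² − 19·39² = 1 ✓

170 39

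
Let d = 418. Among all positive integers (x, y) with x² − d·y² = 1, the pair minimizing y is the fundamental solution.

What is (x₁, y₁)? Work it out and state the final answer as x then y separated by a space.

d=418: √d = [20; 2,4,20,4,2,40] (ℓ=6, even), read p_5/q_5
a_0=20:  p_0=20·1+0=20,  q_0=20·0+1=1
…
a_2=4:  p_2=4·41+20=184,  q_2=4·2+1=9
a_3=20:  p_3=20·184+41=3721,  q_3=20·9+2=182
a_4=4:  p_4=4·3721+184=15068,  q_4=4·182+9=737
a_5=2:  p_5=2·15068+3721=33857,  q_5=2·737+182=1656
(x₁, y₁) = (33857, 1656);  33857² − 418·1656² = 1 ✓

33857 1656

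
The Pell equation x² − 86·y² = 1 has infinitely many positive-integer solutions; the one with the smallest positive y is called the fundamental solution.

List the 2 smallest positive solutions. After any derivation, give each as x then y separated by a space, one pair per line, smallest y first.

10405 1122
216528049 23348820

d=86: √d = [9; 3,1,1,1,8,1,1,1,3,18] (ℓ=10, even), read p_9/q_9
a_0=9:  p_0=9·1+0=9,  q_0=9·0+1=1
…
a_2=1:  p_2=1·28+9=37,  q_2=1·3+1=4
a_3=1:  p_3=1·37+28=65,  q_3=1·4+3=7
…
a_6=1:  p_6=1·881+102=983,  q_6=1·95+11=106
a_7=1:  p_7=1·983+881=1864,  q_7=1·106+95=201
a_8=1:  p_8=1·1864+983=2847,  q_8=1·201+106=307
a_9=3:  p_9=3·2847+1864=10405,  q_9=3·307+201=1122
fundamental: x₁=10405, y₁=1122  (since 108264025 − 86·1258884 = 1)
k=2:  x_2 = 10405·10405+86·1122·1122 = 216528049,  y_2 = 10405·1122+1122·10405 = 23348820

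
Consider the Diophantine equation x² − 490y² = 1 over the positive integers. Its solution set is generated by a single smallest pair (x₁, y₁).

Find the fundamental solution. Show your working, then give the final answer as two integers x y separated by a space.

1039681 46968

√490 → a₀=22, period (7,2,1,4,4,4,1,2,7,44); ℓ=10 even so k=9
k=0  a_k=22  p_k/q_k = 22/1
…
k=5  a_k=4  p_k/q_k = 9607/434
…
k=7  a_k=1  p_k/q_k = 50315/2273
k=8  a_k=2  p_k/q_k = 141338/6385
k=9  a_k=7  p_k/q_k = 1039681/46968
→ (1039681, 46968).  Check: 1039681²=1080936581761, 490·46968²=1080936581760, difference 1.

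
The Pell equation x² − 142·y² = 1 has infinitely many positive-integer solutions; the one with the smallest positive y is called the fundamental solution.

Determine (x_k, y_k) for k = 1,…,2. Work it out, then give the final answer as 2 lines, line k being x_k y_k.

143 12
40897 3432

√142 = [11; 1,10,1,22, …], period ℓ=4 (even) → k=3
a_0=11:  p_0=11·1+0=11,  q_0=11·0+1=1
a_1=1:  p_1=1·11+1=12,  q_1=1·1+0=1
a_2=10:  p_2=10·12+11=131,  q_2=10·1+1=11
a_3=1:  p_3=1·131+12=143,  q_3=1·11+1=12
fundamental: x₁=143, y₁=12  (since 20449 − 142·144 = 1)
(143+12√142)^2 = 40897 + 3432√142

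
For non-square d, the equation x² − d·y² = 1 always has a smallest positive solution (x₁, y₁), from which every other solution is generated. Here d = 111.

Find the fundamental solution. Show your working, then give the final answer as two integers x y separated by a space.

295 28

√111 = [10; 1,1,6,1,1,20, …], period ℓ=6 (even) → k=5
k=0  a_k=10  p_k/q_k = 10/1
k=1  a_k=1  p_k/q_k = 11/1
k=2  a_k=1  p_k/q_k = 21/2
…
k=4  a_k=1  p_k/q_k = 158/15
k=5  a_k=1  p_k/q_k = 295/28
→ (295, 28).  Check: 295²=87025, 111·28²=87024, difference 1.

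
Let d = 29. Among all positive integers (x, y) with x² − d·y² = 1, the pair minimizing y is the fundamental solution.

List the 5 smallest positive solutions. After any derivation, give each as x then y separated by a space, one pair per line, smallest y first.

9801 1820
192119201 35675640
3765920568201 699313893460
73819574785756801 13707950903927280
1447011301184484245001 268703252919468649100

√29 → a₀=5, period (2,1,1,2,10); ℓ=5 odd so k=9
step 0: (5, 1)  from 5·(1,0) + (0,1)
step 1: (11, 2)  from 2·(5,1) + (1,0)
step 2: (16, 3)  from 1·(11,2) + (5,1)
…
step 4: (70, 13)  from 2·(27,5) + (16,3)
step 5: (727, 135)  from 10·(70,13) + (27,5)
…
step 7: (2251, 418)  from 1·(1524,283) + (727,135)
step 8: (3775, 701)  from 1·(2251,418) + (1524,283)
step 9: (9801, 1820)  from 2·(3775,701) + (2251,418)
(x₁, y₁) = (9801, 1820);  9801² − 29·1820² = 1 ✓
n=2: (9801,1820)∘(9801,1820) = (9801·9801+29·1820·1820, 9801·1820+1820·9801) = (192119201,35675640)
n=3: (192119201,35675640)∘(9801,1820) = (9801·192119201+29·1820·35675640, 9801·35675640+1820·192119201) = (3765920568201,699313893460)
n=4: (3765920568201,699313893460)∘(9801,1820) = (9801·3765920568201+29·1820·699313893460, 9801·699313893460+1820·3765920568201) = (73819574785756801,13707950903927280)
n=5: (73819574785756801,13707950903927280)∘(9801,1820) = (9801·73819574785756801+29·1820·13707950903927280, 9801·13707950903927280+1820·73819574785756801) = (1447011301184484245001,268703252919468649100)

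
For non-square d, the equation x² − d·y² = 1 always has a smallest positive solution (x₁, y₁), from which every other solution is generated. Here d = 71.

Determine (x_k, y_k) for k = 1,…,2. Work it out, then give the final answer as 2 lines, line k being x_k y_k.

3480 413
24220799 2874480

[8; 2,2,1,7,1,2,2,16] for √71; ℓ=8 ⇒ convergent index 7
k=0  a_k=8  p_k/q_k = 8/1
…
k=2  a_k=2  p_k/q_k = 42/5
…
k=4  a_k=7  p_k/q_k = 455/54
…
k=6  a_k=2  p_k/q_k = 1483/176
k=7  a_k=2  p_k/q_k = 3480/413
(x₁, y₁) = (3480, 413);  3480² − 71·413² = 1 ✓
k=2:  x_2 = 3480·3480+71·413·413 = 24220799,  y_2 = 3480·413+413·3480 = 2874480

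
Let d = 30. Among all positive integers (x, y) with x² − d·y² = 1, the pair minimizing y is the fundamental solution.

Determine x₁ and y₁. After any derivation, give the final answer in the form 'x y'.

11 2

√30 → a₀=5, period (2,10); ℓ=2 even so k=1
i=0: a=5 ⇒ p=5, q=1
i=1: a=2 ⇒ p=11, q=2
fundamental: x₁=11, y₁=2  (since 121 − 30·4 = 1)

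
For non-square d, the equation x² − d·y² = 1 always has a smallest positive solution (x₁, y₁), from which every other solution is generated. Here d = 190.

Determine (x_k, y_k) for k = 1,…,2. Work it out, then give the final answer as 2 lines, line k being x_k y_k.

d=190: √d = [13; 1,3,1,1,1,…,3,1,26] (ℓ=14, even), read p_13/q_13
i=0: a=13 ⇒ p=13, q=1
i=1: a=1 ⇒ p=14, q=1
i=2: a=3 ⇒ p=55, q=4
i=3: a=1 ⇒ p=69, q=5
…
i=6: a=2 ⇒ p=510, q=37
i=7: a=2 ⇒ p=1213, q=88
i=8: a=2 ⇒ p=2936, q=213
i=9: a=1 ⇒ p=4149, q=301
i=10: a=1 ⇒ p=7085, q=514
i=11: a=1 ⇒ p=11234, q=815
i=12: a=3 ⇒ p=40787, q=2959
i=13: a=1 ⇒ p=52021, q=3774
→ (52021, 3774).  Check: 52021²=2706184441, 190·3774²=2706184440, difference 1.
(x_2, y_2) = (52021·52021 + 190·3774·3774, 52021·3774 + 3774·52021) = (5412368881, 392654508)

52021 3774
5412368881 392654508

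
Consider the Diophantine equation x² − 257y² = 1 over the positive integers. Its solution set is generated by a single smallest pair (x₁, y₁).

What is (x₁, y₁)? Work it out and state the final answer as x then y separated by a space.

513 32

[16; 32] for √257; ℓ=1 ⇒ convergent index 1
i=0: a=16 ⇒ p=16, q=1
i=1: a=32 ⇒ p=513, q=32
fundamental: x₁=513, y₁=32  (since 263169 − 257·1024 = 1)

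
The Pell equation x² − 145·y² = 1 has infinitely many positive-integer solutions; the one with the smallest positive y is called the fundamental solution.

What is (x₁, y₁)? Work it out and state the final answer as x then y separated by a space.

289 24

√145 = [12; 24, …], period ℓ=1 (odd) → k=1
a_0=12:  p_0=12·1+0=12,  q_0=12·0+1=1
a_1=24:  p_1=24·12+1=289,  q_1=24·1+0=24
fundamental: x₁=289, y₁=24  (since 83521 − 145·576 = 1)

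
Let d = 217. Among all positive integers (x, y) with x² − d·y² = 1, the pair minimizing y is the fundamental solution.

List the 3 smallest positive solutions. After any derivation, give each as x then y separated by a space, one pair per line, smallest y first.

3844063 260952
29553640695937 2006231855952
227212113429087499999 15424163293772565000

[14; 1,2,1,2,1,…,2,1,28] for √217; ℓ=16 ⇒ convergent index 15
step 0: (14, 1)  from 14·(1,0) + (0,1)
…
step 2: (44, 3)  from 2·(15,1) + (14,1)
step 3: (59, 4)  from 1·(44,3) + (15,1)
step 4: (162, 11)  from 2·(59,4) + (44,3)
…
step 13: (1034361, 70217)  from 1·(740980,50301) + (293381,19916)
step 14: (2809702, 190735)  from 2·(1034361,70217) + (740980,50301)
step 15: (3844063, 260952)  from 1·(2809702,190735) + (1034361,70217)
fundamental: x₁=3844063, y₁=260952  (since 14776820347969 − 217·68095946304 = 1)
k=2:  x_2 = 3844063·3844063+217·260952·260952 = 29553640695937,  y_2 = 3844063·260952+260952·3844063 = 2006231855952
k=3:  x_3 = 3844063·29553640695937+217·260952·2006231855952 = 227212113429087499999,  y_3 = 3844063·2006231855952+260952·29553640695937 = 15424163293772565000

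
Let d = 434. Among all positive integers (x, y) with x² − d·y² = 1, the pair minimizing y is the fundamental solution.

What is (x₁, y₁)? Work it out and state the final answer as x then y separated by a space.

√434 → a₀=20, period (1,4,1,40); ℓ=4 even so k=3
k=0  a_k=20  p_k/q_k = 20/1
k=1  a_k=1  p_k/q_k = 21/1
k=2  a_k=4  p_k/q_k = 104/5
k=3  a_k=1  p_k/q_k = 125/6
fundamental: x₁=125, y₁=6  (since 15625 − 434·36 = 1)

125 6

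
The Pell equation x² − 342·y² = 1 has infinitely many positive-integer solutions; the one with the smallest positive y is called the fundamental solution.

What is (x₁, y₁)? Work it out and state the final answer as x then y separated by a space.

37 2

√342 = [18; 2,36, …], period ℓ=2 (even) → k=1
a_0=18:  p_0=18·1+0=18,  q_0=18·0+1=1
a_1=2:  p_1=2·18+1=37,  q_1=2·1+0=2
→ (37, 2).  Check: 37²=1369, 342·2²=1368, difference 1.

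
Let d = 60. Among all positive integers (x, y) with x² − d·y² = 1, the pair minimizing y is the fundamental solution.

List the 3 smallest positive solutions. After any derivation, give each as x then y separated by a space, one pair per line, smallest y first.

√60 = [7; 1,2,1,14, …], period ℓ=4 (even) → k=3
step 0: (7, 1)  from 7·(1,0) + (0,1)
…
step 2: (23, 3)  from 2·(8,1) + (7,1)
step 3: (31, 4)  from 1·(23,3) + (8,1)
fundamental: x₁=31, y₁=4  (since 961 − 60·16 = 1)
(x_2, y_2) = (31·31 + 60·4·4, 31·4 + 4·31) = (1921, 248)
(x_3, y_3) = (31·1921 + 60·4·248, 31·248 + 4·1921) = (119071, 15372)

31 4
1921 248
119071 15372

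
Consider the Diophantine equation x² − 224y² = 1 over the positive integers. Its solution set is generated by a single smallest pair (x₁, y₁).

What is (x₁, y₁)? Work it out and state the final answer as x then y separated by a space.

[14; 1,28] for √224; ℓ=2 ⇒ convergent index 1
step 0: (14, 1)  from 14·(1,0) + (0,1)
step 1: (15, 1)  from 1·(14,1) + (1,0)
→ (15, 1).  Check: 15²=225, 224·1²=224, difference 1.

15 1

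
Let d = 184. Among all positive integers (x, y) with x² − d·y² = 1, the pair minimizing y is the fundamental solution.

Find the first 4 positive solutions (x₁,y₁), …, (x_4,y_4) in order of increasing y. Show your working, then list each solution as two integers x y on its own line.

d=184: √d = [13; 1,1,3,2,1,2,1,2,3,1,1,26] (ℓ=12, even), read p_11/q_11
k=0  a_k=13  p_k/q_k = 13/1
…
k=4  a_k=2  p_k/q_k = 217/16
k=5  a_k=1  p_k/q_k = 312/23
k=6  a_k=2  p_k/q_k = 841/62
k=7  a_k=1  p_k/q_k = 1153/85
k=8  a_k=2  p_k/q_k = 3147/232
k=9  a_k=3  p_k/q_k = 10594/781
k=10  a_k=1  p_k/q_k = 13741/1013
k=11  a_k=1  p_k/q_k = 24335/1794
→ (24335, 1794).  Check: 24335²=592192225, 184·1794²=592192224, difference 1.
(24335+1794√184)^2 = 1184384449 + 87313980√184
(24335+1794√184)^3 = 57643991108495 + 4249571404806√184
(24335+1794√184)^4 = 2805533046066067201 + 206826640184594040√184

24335 1794
1184384449 87313980
57643991108495 4249571404806
2805533046066067201 206826640184594040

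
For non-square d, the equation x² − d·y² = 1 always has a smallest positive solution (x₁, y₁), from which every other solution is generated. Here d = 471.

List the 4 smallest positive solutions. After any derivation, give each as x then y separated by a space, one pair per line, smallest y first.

7838695 361188
122890278606049 5662485139320
1926598824915678693415 88772987898323613612
30204041151744689101078780801 1391728752747293974319493360

d=471: √d = [21; 1,2,2,1,3,…,2,1,42] (ℓ=14, even), read p_13/q_13
a_0=21:  p_0=21·1+0=21,  q_0=21·0+1=1
a_1=1:  p_1=1·21+1=22,  q_1=1·1+0=1
a_2=2:  p_2=2·22+21=65,  q_2=2·1+1=3
…
a_5=3:  p_5=3·217+152=803,  q_5=3·10+7=37
…
a_8=4:  p_8=4·48809+3429=198665,  q_8=4·2249+158=9154
a_9=3:  p_9=3·198665+48809=644804,  q_9=3·9154+2249=29711
a_10=1:  p_10=1·644804+198665=843469,  q_10=1·29711+9154=38865
a_11=2:  p_11=2·843469+644804=2331742,  q_11=2·38865+29711=107441
a_12=2:  p_12=2·2331742+843469=5506953,  q_12=2·107441+38865=253747
a_13=1:  p_13=1·5506953+2331742=7838695,  q_13=1·253747+107441=361188
(x₁, y₁) = (7838695, 361188);  7838695² − 471·361188² = 1 ✓
k=2:  x_2 = 7838695·7838695+471·361188·361188 = 122890278606049,  y_2 = 7838695·361188+361188·7838695 = 5662485139320
k=3:  x_3 = 7838695·122890278606049+471·361188·5662485139320 = 1926598824915678693415,  y_3 = 7838695·5662485139320+361188·122890278606049 = 88772987898323613612
k=4:  x_4 = 7838695·1926598824915678693415+471·361188·88772987898323613612 = 30204041151744689101078780801,  y_4 = 7838695·88772987898323613612+361188·1926598824915678693415 = 1391728752747293974319493360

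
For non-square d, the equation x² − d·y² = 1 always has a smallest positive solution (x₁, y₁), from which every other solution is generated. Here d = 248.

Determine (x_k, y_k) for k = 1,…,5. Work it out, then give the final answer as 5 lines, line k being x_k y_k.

√248 = [15; 1,2,1,30, …], period ℓ=4 (even) → k=3
step 0: (15, 1)  from 15·(1,0) + (0,1)
…
step 2: (47, 3)  from 2·(16,1) + (15,1)
step 3: (63, 4)  from 1·(47,3) + (16,1)
fundamental: x₁=63, y₁=4  (since 3969 − 248·16 = 1)
k=2:  x_2 = 63·63+248·4·4 = 7937,  y_2 = 63·4+4·63 = 504
k=3:  x_3 = 63·7937+248·4·504 = 999999,  y_3 = 63·504+4·7937 = 63500
k=4:  x_4 = 63·999999+248·4·63500 = 125991937,  y_4 = 63·63500+4·999999 = 8000496
k=5:  x_5 = 63·125991937+248·4·8000496 = 15873984063,  y_5 = 63·8000496+4·125991937 = 1007998996

63 4
7937 504
999999 63500
125991937 8000496
15873984063 1007998996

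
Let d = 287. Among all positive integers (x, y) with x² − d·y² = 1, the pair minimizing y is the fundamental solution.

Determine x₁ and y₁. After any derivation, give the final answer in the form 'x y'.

288 17

√287 = [16; 1,15,1,32, …], period ℓ=4 (even) → k=3
i=0: a=16 ⇒ p=16, q=1
…
i=2: a=15 ⇒ p=271, q=16
i=3: a=1 ⇒ p=288, q=17
fundamental: x₁=288, y₁=17  (since 82944 − 287·289 = 1)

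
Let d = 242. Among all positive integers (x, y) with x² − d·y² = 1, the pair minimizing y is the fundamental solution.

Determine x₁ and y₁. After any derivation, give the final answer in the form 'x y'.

19601 1260

[15; 1,1,3,1,14,1,3,1,1,30] for √242; ℓ=10 ⇒ convergent index 9
k=0  a_k=15  p_k/q_k = 15/1
…
k=2  a_k=1  p_k/q_k = 31/2
k=3  a_k=3  p_k/q_k = 109/7
…
k=6  a_k=1  p_k/q_k = 2209/142
…
k=8  a_k=1  p_k/q_k = 10905/701
k=9  a_k=1  p_k/q_k = 19601/1260
fundamental: x₁=19601, y₁=1260  (since 384199201 − 242·1587600 = 1)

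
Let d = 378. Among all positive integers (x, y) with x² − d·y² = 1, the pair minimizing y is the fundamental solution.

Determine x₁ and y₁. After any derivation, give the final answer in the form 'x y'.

8749 450

√378 → a₀=19, period (2,3,1,4,1,3,2,38); ℓ=8 even so k=7
step 0: (19, 1)  from 19·(1,0) + (0,1)
…
step 6: (3869, 199)  from 3·(1011,52) + (836,43)
step 7: (8749, 450)  from 2·(3869,199) + (1011,52)
fundamental: x₁=8749, y₁=450  (since 76545001 − 378·202500 = 1)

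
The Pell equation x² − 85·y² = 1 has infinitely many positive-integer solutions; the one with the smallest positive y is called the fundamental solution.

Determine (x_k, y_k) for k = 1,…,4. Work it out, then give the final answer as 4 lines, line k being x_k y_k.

285769 30996
163327842721 17715391848
93348068572789129 10125019625991228
53351968415791425367681 5786833466982059076816

√85 → a₀=9, period (4,1,1,4,18); ℓ=5 odd so k=9
step 0: (9, 1)  from 9·(1,0) + (0,1)
step 1: (37, 4)  from 4·(9,1) + (1,0)
step 2: (46, 5)  from 1·(37,4) + (9,1)
step 3: (83, 9)  from 1·(46,5) + (37,4)
step 4: (378, 41)  from 4·(83,9) + (46,5)
step 5: (6887, 747)  from 18·(378,41) + (83,9)
…
step 7: (34813, 3776)  from 1·(27926,3029) + (6887,747)
step 8: (62739, 6805)  from 1·(34813,3776) + (27926,3029)
step 9: (285769, 30996)  from 4·(62739,6805) + (34813,3776)
fundamental: x₁=285769, y₁=30996  (since 81663921361 − 85·960752016 = 1)
(285769+30996√85)^2 = 163327842721 + 17715391848√85
(285769+30996√85)^3 = 93348068572789129 + 10125019625991228√85
(285769+30996√85)^4 = 53351968415791425367681 + 5786833466982059076816√85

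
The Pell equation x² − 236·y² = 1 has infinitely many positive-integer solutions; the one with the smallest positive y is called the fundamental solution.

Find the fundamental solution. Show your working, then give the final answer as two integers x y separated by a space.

561799 36570

d=236: √d = [15; 2,1,3,5,1,6,1,5,3,1,2,30] (ℓ=12, even), read p_11/q_11
a_0=15:  p_0=15·1+0=15,  q_0=15·0+1=1
…
a_3=3:  p_3=3·46+31=169,  q_3=3·3+2=11
a_4=5:  p_4=5·169+46=891,  q_4=5·11+3=58
a_5=1:  p_5=1·891+169=1060,  q_5=1·58+11=69
…
a_7=1:  p_7=1·7251+1060=8311,  q_7=1·472+69=541
…
a_9=3:  p_9=3·48806+8311=154729,  q_9=3·3177+541=10072
a_10=1:  p_10=1·154729+48806=203535,  q_10=1·10072+3177=13249
a_11=2:  p_11=2·203535+154729=561799,  q_11=2·13249+10072=36570
→ (561799, 36570).  Check: 561799²=315618116401, 236·36570²=315618116400, difference 1.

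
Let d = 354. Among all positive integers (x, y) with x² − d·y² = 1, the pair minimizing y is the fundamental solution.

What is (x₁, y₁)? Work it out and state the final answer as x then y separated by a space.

√354 = [18; 1,4,2,2,18,2,2,4,1,36, …], period ℓ=10 (even) → k=9
step 0: (18, 1)  from 18·(1,0) + (0,1)
step 1: (19, 1)  from 1·(18,1) + (1,0)
step 2: (94, 5)  from 4·(19,1) + (18,1)
…
step 4: (508, 27)  from 2·(207,11) + (94,5)
step 5: (9351, 497)  from 18·(508,27) + (207,11)
step 6: (19210, 1021)  from 2·(9351,497) + (508,27)
step 7: (47771, 2539)  from 2·(19210,1021) + (9351,497)
step 8: (210294, 11177)  from 4·(47771,2539) + (19210,1021)
step 9: (258065, 13716)  from 1·(210294,11177) + (47771,2539)
fundamental: x₁=258065, y₁=13716  (since 66597544225 − 354·188128656 = 1)

258065 13716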